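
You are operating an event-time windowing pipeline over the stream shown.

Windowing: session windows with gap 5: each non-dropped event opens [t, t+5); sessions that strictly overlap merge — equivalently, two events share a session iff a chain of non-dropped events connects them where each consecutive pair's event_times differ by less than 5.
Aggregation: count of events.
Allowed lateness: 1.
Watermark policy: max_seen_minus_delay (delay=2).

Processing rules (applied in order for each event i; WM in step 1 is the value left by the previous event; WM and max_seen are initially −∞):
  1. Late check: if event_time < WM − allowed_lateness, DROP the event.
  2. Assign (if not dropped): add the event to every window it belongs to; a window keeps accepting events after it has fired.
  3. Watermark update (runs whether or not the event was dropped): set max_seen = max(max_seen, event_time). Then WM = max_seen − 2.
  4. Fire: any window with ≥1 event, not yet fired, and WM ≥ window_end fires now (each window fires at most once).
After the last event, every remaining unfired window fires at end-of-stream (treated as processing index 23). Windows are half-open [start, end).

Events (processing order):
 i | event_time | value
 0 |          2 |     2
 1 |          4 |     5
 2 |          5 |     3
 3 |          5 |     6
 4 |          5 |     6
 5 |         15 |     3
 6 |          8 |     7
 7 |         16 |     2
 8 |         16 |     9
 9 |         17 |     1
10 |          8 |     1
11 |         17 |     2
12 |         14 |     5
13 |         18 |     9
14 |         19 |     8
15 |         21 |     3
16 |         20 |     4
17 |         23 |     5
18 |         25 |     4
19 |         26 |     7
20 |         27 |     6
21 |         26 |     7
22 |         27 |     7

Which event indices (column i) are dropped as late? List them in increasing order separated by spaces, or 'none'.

6 10

i=0 t=2 v=2: → [2,7); WM=0
i=1 t=4 v=5: → [2,9); WM=2
i=2 t=5 v=3: → [2,10); WM=3
i=3 t=5 v=6: → [2,10); WM=3
i=4 t=5 v=6: → [2,10); WM=3
i=5 t=15 v=3: → [15,20); WM=13
i=6 t=8 v=7: DROP (t<13-1); WM=13
i=7 t=16 v=2: → [15,21); WM=14
i=8 t=16 v=9: → [15,21); WM=14
i=9 t=17 v=1: → [15,22); WM=15
i=10 t=8 v=1: DROP (t<15-1); WM=15
i=11 t=17 v=2: → [15,22); WM=15
i=12 t=14 v=5: → [14,22); WM=15
i=13 t=18 v=9: → [14,23); WM=16
i=14 t=19 v=8: → [14,24); WM=17
i=15 t=21 v=3: → [14,26); WM=19
i=16 t=20 v=4: → [14,26); WM=19
i=17 t=23 v=5: → [14,28); WM=21
i=18 t=25 v=4: → [14,30); WM=23
i=19 t=26 v=7: → [14,31); WM=24
i=20 t=27 v=6: → [14,32); WM=25
i=21 t=26 v=7: → [14,32); WM=25
i=22 t=27 v=7: → [14,32); WM=25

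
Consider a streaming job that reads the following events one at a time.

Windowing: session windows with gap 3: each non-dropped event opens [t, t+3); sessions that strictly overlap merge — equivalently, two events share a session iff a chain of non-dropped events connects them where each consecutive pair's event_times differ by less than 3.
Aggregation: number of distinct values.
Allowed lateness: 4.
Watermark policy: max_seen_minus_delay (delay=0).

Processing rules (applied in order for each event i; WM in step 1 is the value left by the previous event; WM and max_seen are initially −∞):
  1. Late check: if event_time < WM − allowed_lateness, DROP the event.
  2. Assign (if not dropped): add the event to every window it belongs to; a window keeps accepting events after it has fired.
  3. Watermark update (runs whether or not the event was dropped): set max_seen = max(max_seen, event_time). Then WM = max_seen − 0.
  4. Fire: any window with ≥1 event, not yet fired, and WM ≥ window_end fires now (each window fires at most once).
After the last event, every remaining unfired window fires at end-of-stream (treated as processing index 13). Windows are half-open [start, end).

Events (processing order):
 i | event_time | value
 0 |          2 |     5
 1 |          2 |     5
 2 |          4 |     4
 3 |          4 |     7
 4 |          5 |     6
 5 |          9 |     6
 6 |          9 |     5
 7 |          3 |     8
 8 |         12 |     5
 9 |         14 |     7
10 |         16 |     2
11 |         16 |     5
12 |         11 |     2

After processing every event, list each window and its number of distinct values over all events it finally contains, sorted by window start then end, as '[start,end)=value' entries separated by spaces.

[2,8)=4 [9,12)=2 [12,19)=3

i=0 t=2 v=5: → [2,5); WM=2
i=1 t=2 v=5: → [2,5); WM=2
i=2 t=4 v=4: → [2,7); WM=4
i=3 t=4 v=7: → [2,7); WM=4
i=4 t=5 v=6: → [2,8); WM=5
i=5 t=9 v=6: → [9,12); WM=9
i=6 t=9 v=5: → [9,12); WM=9
i=7 t=3 v=8: DROP (t<9-4); WM=9
i=8 t=12 v=5: → [12,15); WM=12
i=9 t=14 v=7: → [12,17); WM=14
i=10 t=16 v=2: → [12,19); WM=16
i=11 t=16 v=5: → [12,19); WM=16
i=12 t=11 v=2: DROP (t<16-4); WM=16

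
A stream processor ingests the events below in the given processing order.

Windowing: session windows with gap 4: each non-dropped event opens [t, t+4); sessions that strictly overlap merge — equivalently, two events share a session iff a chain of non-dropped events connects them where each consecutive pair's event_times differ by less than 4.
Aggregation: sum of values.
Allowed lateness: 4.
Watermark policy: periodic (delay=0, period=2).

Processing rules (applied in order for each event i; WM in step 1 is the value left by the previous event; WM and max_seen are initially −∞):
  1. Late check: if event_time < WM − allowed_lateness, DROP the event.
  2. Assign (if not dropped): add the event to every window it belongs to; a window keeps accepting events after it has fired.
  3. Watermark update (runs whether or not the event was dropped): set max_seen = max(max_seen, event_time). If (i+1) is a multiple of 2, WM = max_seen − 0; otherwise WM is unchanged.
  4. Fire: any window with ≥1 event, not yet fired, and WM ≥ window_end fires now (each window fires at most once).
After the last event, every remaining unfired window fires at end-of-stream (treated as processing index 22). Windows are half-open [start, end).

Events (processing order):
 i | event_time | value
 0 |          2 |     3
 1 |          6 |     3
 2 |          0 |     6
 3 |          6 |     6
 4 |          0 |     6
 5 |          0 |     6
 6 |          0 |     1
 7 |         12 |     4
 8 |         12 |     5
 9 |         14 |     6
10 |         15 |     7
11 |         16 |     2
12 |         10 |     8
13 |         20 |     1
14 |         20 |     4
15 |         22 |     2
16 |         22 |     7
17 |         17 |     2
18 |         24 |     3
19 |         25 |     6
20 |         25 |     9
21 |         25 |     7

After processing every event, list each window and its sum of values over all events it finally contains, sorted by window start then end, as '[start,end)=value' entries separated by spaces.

i=0 t=2 v=3: → [2,6); WM=−∞
i=1 t=6 v=3: → [6,10); WM=6
i=2 t=0 v=6: DROP (t<6-4); WM=6
i=3 t=6 v=6: → [6,10); WM=6
i=4 t=0 v=6: DROP (t<6-4); WM=6
i=5 t=0 v=6: DROP (t<6-4); WM=6
i=6 t=0 v=1: DROP (t<6-4); WM=6
i=7 t=12 v=4: → [12,16); WM=12
i=8 t=12 v=5: → [12,16); WM=12
i=9 t=14 v=6: → [12,18); WM=14
i=10 t=15 v=7: → [12,19); WM=14
i=11 t=16 v=2: → [12,20); WM=16
i=12 t=10 v=8: DROP (t<16-4); WM=16
i=13 t=20 v=1: → [20,24); WM=20
i=14 t=20 v=4: → [20,24); WM=20
i=15 t=22 v=2: → [20,26); WM=22
i=16 t=22 v=7: → [20,26); WM=22
i=17 t=17 v=2: DROP (t<22-4); WM=22
i=18 t=24 v=3: → [20,28); WM=22
i=19 t=25 v=6: → [20,29); WM=25
i=20 t=25 v=9: → [20,29); WM=25
i=21 t=25 v=7: → [20,29); WM=25

[2,6)=3 [6,10)=9 [12,20)=24 [20,29)=39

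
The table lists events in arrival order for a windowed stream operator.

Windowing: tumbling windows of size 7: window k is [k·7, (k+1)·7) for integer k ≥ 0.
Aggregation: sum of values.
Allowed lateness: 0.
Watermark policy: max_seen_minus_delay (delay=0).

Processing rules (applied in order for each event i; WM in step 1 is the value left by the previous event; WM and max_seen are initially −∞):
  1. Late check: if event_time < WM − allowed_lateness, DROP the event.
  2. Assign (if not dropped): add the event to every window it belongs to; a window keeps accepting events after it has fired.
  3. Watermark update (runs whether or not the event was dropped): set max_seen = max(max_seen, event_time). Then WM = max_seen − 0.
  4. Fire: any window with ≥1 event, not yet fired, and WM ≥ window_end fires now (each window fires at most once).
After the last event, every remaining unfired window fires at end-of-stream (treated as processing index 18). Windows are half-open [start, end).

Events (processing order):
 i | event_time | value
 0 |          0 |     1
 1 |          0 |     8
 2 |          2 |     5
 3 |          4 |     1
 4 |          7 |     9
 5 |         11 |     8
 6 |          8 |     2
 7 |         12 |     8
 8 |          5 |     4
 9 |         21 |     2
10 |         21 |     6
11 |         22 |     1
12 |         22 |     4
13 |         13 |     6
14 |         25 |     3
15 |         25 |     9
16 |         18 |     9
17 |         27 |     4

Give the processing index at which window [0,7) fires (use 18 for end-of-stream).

4

i=0 t=0 v=1: → [0,7); WM=0
i=1 t=0 v=8: → [0,7); WM=0
i=2 t=2 v=5: → [0,7); WM=2
i=3 t=4 v=1: → [0,7); WM=4
i=4 t=7 v=9: → [7,14); WM=7; [0,7) fires=15
i=5 t=11 v=8: → [7,14); WM=11
i=6 t=8 v=2: DROP (t<11-0); WM=11
i=7 t=12 v=8: → [7,14); WM=12
i=8 t=5 v=4: DROP (t<12-0); WM=12
i=9 t=21 v=2: → [21,28); WM=21; [7,14) fires=25
i=10 t=21 v=6: → [21,28); WM=21
i=11 t=22 v=1: → [21,28); WM=22
i=12 t=22 v=4: → [21,28); WM=22
i=13 t=13 v=6: DROP (t<22-0); WM=22
i=14 t=25 v=3: → [21,28); WM=25
i=15 t=25 v=9: → [21,28); WM=25
i=16 t=18 v=9: DROP (t<25-0); WM=25
i=17 t=27 v=4: → [21,28); WM=27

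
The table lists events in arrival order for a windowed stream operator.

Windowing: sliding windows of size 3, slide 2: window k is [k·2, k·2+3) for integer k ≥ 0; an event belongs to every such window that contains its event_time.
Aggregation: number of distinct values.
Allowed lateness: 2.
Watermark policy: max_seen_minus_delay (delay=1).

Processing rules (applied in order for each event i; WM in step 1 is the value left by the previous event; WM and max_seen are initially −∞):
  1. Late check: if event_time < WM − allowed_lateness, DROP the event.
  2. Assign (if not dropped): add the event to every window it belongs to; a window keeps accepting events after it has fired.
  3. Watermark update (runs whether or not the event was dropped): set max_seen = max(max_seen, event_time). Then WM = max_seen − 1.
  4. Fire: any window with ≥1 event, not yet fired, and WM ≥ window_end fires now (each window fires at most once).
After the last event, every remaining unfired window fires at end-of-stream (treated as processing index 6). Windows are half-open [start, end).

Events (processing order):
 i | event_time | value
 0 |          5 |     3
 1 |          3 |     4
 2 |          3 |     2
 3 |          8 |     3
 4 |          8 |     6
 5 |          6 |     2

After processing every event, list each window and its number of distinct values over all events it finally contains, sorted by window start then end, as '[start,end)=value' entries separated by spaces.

[2,5)=2 [4,7)=2 [6,9)=3 [8,11)=2

i=0 t=5 v=3: → [4,7); WM=4
i=1 t=3 v=4: → [2,5); WM=4
i=2 t=3 v=2: → [2,5); WM=4
i=3 t=8 v=3: → [8,11),[6,9); WM=7; [2,5) fires=2 [4,7) fires=1
i=4 t=8 v=6: → [8,11),[6,9); WM=7
i=5 t=6 v=2: → [6,9),[4,7); WM=7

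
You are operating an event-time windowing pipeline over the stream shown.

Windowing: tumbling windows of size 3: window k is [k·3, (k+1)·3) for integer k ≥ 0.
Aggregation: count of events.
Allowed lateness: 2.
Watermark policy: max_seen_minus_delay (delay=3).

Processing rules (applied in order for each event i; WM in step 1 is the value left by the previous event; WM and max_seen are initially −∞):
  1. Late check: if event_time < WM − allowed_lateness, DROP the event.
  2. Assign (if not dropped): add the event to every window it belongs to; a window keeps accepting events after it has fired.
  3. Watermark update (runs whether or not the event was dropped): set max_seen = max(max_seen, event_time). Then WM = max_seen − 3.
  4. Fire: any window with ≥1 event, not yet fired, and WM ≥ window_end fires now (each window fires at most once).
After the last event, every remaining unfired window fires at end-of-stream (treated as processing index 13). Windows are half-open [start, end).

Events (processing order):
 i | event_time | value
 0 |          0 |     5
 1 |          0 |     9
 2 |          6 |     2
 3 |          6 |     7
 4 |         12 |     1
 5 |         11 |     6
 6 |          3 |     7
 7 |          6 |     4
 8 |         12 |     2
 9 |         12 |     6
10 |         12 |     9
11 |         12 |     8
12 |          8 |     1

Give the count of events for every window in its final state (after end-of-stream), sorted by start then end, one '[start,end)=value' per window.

[0,3)=2 [6,9)=3 [9,12)=1 [12,15)=5

i=0 t=0 v=5: → [0,3); WM=-3
i=1 t=0 v=9: → [0,3); WM=-3
i=2 t=6 v=2: → [6,9); WM=3; [0,3) fires=2
i=3 t=6 v=7: → [6,9); WM=3
i=4 t=12 v=1: → [12,15); WM=9; [6,9) fires=2
i=5 t=11 v=6: → [9,12); WM=9
i=6 t=3 v=7: DROP (t<9-2); WM=9
i=7 t=6 v=4: DROP (t<9-2); WM=9
i=8 t=12 v=2: → [12,15); WM=9
i=9 t=12 v=6: → [12,15); WM=9
i=10 t=12 v=9: → [12,15); WM=9
i=11 t=12 v=8: → [12,15); WM=9
i=12 t=8 v=1: → [6,9); WM=9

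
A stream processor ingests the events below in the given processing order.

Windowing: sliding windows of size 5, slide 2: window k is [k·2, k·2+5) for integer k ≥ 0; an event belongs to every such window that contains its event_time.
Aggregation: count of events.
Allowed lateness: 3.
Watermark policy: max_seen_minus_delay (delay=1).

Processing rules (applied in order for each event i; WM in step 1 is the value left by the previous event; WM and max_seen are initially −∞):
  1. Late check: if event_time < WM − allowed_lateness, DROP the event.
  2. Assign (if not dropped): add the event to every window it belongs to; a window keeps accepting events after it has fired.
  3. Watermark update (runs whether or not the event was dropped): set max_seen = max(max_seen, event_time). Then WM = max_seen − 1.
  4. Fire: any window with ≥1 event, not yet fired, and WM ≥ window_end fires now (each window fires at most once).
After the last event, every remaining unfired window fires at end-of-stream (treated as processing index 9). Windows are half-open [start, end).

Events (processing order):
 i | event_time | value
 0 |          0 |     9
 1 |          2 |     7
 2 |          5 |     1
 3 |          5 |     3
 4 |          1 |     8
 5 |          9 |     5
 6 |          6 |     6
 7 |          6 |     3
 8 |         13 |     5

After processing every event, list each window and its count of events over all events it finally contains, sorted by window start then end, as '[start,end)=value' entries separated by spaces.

[0,5)=3 [2,7)=5 [4,9)=4 [6,11)=3 [8,13)=1 [10,15)=1 [12,17)=1

i=0 t=0 v=9: → [0,5); WM=-1
i=1 t=2 v=7: → [2,7),[0,5); WM=1
i=2 t=5 v=1: → [4,9),[2,7); WM=4
i=3 t=5 v=3: → [4,9),[2,7); WM=4
i=4 t=1 v=8: → [0,5); WM=4
i=5 t=9 v=5: → [8,13),[6,11); WM=8; [0,5) fires=3 [2,7) fires=3
i=6 t=6 v=6: → [6,11),[4,9),[2,7); WM=8
i=7 t=6 v=3: → [6,11),[4,9),[2,7); WM=8
i=8 t=13 v=5: → [12,17),[10,15); WM=12; [4,9) fires=4 [6,11) fires=3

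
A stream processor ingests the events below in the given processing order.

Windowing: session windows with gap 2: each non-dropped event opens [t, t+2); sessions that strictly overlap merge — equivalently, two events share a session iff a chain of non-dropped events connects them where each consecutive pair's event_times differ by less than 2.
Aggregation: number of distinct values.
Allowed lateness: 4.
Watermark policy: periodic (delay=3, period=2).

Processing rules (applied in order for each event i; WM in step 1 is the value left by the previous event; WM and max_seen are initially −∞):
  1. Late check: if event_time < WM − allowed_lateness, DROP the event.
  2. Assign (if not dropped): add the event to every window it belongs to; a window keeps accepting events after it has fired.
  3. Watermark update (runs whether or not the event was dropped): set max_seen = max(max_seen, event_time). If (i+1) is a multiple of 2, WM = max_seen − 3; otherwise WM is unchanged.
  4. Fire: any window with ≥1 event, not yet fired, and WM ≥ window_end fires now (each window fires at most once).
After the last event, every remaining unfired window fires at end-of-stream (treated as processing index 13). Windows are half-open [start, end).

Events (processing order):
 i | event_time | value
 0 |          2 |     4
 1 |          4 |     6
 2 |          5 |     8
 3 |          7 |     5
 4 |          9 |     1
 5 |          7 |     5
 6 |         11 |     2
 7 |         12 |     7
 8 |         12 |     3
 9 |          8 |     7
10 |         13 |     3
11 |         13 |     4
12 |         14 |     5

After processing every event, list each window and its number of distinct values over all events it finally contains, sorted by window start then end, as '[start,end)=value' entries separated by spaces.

[2,4)=1 [4,7)=2 [7,11)=3 [11,16)=5

i=0 t=2 v=4: → [2,4); WM=−∞
i=1 t=4 v=6: → [4,6); WM=1
i=2 t=5 v=8: → [4,7); WM=1
i=3 t=7 v=5: → [7,9); WM=4
i=4 t=9 v=1: → [9,11); WM=4
i=5 t=7 v=5: → [7,9); WM=6
i=6 t=11 v=2: → [11,13); WM=6
i=7 t=12 v=7: → [11,14); WM=9
i=8 t=12 v=3: → [11,14); WM=9
i=9 t=8 v=7: → [7,11); WM=9
i=10 t=13 v=3: → [11,15); WM=9
i=11 t=13 v=4: → [11,15); WM=10
i=12 t=14 v=5: → [11,16); WM=10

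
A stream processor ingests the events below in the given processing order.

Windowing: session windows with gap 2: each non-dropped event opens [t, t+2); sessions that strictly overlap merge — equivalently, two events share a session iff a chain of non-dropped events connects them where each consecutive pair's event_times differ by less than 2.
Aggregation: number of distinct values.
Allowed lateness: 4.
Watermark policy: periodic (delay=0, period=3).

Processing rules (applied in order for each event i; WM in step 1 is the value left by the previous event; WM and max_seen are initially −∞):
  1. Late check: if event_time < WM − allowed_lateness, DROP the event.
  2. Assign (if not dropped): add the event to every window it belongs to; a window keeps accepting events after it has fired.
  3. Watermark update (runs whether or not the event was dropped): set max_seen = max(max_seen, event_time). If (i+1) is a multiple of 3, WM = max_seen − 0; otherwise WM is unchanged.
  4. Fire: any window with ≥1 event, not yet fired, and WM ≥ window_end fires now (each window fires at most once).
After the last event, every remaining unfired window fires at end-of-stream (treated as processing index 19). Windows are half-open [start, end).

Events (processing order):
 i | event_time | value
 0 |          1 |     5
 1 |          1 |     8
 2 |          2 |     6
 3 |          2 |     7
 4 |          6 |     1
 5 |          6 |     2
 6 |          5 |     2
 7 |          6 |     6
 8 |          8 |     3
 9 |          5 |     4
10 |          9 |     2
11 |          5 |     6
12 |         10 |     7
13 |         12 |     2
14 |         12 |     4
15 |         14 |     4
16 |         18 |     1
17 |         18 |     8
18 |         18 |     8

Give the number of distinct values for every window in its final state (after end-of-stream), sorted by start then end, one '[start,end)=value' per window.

[1,4)=4 [5,8)=4 [8,12)=3 [12,14)=2 [14,16)=1 [18,20)=2

i=0 t=1 v=5: → [1,3); WM=−∞
i=1 t=1 v=8: → [1,3); WM=−∞
i=2 t=2 v=6: → [1,4); WM=2
i=3 t=2 v=7: → [1,4); WM=2
i=4 t=6 v=1: → [6,8); WM=2
i=5 t=6 v=2: → [6,8); WM=6
i=6 t=5 v=2: → [5,8); WM=6
i=7 t=6 v=6: → [5,8); WM=6
i=8 t=8 v=3: → [8,10); WM=8
i=9 t=5 v=4: → [5,8); WM=8
i=10 t=9 v=2: → [8,11); WM=8
i=11 t=5 v=6: → [5,8); WM=9
i=12 t=10 v=7: → [8,12); WM=9
i=13 t=12 v=2: → [12,14); WM=9
i=14 t=12 v=4: → [12,14); WM=12
i=15 t=14 v=4: → [14,16); WM=12
i=16 t=18 v=1: → [18,20); WM=12
i=17 t=18 v=8: → [18,20); WM=18
i=18 t=18 v=8: → [18,20); WM=18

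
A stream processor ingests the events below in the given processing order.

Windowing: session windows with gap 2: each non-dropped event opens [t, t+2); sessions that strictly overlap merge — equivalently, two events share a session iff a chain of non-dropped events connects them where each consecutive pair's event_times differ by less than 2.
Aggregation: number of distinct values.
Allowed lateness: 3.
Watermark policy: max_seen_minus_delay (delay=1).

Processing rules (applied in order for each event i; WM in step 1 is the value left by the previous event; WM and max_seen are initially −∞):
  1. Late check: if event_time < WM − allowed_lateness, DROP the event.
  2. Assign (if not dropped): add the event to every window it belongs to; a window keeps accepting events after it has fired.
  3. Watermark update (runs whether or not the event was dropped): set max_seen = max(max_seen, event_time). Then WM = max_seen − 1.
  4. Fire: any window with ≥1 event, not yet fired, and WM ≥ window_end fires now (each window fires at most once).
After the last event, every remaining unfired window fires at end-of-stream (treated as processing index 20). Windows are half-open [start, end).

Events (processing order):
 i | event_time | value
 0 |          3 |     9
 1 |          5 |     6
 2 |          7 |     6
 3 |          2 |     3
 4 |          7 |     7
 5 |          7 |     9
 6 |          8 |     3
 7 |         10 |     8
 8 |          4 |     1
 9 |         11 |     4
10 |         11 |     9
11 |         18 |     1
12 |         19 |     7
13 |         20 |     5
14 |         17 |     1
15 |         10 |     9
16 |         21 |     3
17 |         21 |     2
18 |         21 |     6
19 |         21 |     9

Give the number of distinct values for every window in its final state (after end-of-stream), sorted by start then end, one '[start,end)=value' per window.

i=0 t=3 v=9: → [3,5); WM=2
i=1 t=5 v=6: → [5,7); WM=4
i=2 t=7 v=6: → [7,9); WM=6
i=3 t=2 v=3: DROP (t<6-3); WM=6
i=4 t=7 v=7: → [7,9); WM=6
i=5 t=7 v=9: → [7,9); WM=6
i=6 t=8 v=3: → [7,10); WM=7
i=7 t=10 v=8: → [10,12); WM=9
i=8 t=4 v=1: DROP (t<9-3); WM=9
i=9 t=11 v=4: → [10,13); WM=10
i=10 t=11 v=9: → [10,13); WM=10
i=11 t=18 v=1: → [18,20); WM=17
i=12 t=19 v=7: → [18,21); WM=18
i=13 t=20 v=5: → [18,22); WM=19
i=14 t=17 v=1: → [17,22); WM=19
i=15 t=10 v=9: DROP (t<19-3); WM=19
i=16 t=21 v=3: → [17,23); WM=20
i=17 t=21 v=2: → [17,23); WM=20
i=18 t=21 v=6: → [17,23); WM=20
i=19 t=21 v=9: → [17,23); WM=20

[3,5)=1 [5,7)=1 [7,10)=4 [10,13)=3 [17,23)=7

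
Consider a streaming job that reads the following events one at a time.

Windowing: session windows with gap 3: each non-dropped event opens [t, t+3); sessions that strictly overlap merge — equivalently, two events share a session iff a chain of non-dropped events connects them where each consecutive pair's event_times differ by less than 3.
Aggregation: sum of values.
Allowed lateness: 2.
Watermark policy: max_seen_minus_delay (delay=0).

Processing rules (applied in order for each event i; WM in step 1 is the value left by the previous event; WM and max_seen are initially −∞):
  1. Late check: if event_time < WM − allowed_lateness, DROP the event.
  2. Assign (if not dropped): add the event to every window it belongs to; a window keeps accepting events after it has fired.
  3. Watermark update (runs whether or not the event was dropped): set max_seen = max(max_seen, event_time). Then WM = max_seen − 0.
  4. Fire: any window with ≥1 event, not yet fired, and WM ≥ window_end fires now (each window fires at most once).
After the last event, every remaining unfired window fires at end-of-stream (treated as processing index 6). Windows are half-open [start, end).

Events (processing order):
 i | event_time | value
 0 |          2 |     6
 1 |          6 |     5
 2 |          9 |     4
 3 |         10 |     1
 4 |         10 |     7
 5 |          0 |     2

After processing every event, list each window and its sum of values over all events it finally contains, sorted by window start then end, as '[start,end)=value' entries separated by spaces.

i=0 t=2 v=6: → [2,5); WM=2
i=1 t=6 v=5: → [6,9); WM=6
i=2 t=9 v=4: → [9,12); WM=9
i=3 t=10 v=1: → [9,13); WM=10
i=4 t=10 v=7: → [9,13); WM=10
i=5 t=0 v=2: DROP (t<10-2); WM=10

[2,5)=6 [6,9)=5 [9,13)=12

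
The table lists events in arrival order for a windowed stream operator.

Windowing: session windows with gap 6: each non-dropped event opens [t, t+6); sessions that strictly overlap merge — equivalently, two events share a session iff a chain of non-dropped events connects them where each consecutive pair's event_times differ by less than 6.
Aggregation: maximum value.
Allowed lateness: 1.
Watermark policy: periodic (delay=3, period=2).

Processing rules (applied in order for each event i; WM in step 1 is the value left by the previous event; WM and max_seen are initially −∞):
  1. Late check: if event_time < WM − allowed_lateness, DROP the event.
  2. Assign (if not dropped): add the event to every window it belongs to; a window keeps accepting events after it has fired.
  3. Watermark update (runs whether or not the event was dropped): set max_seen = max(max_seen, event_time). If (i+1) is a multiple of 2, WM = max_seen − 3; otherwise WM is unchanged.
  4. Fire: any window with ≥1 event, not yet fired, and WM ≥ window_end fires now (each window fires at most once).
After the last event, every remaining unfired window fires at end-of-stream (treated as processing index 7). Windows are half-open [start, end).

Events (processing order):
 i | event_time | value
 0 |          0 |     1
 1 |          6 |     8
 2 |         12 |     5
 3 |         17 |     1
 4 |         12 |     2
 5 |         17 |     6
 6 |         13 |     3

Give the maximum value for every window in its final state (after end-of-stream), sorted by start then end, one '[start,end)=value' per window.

[0,6)=1 [6,12)=8 [12,23)=6

i=0 t=0 v=1: → [0,6); WM=−∞
i=1 t=6 v=8: → [6,12); WM=3
i=2 t=12 v=5: → [12,18); WM=3
i=3 t=17 v=1: → [12,23); WM=14
i=4 t=12 v=2: DROP (t<14-1); WM=14
i=5 t=17 v=6: → [12,23); WM=14
i=6 t=13 v=3: → [12,23); WM=14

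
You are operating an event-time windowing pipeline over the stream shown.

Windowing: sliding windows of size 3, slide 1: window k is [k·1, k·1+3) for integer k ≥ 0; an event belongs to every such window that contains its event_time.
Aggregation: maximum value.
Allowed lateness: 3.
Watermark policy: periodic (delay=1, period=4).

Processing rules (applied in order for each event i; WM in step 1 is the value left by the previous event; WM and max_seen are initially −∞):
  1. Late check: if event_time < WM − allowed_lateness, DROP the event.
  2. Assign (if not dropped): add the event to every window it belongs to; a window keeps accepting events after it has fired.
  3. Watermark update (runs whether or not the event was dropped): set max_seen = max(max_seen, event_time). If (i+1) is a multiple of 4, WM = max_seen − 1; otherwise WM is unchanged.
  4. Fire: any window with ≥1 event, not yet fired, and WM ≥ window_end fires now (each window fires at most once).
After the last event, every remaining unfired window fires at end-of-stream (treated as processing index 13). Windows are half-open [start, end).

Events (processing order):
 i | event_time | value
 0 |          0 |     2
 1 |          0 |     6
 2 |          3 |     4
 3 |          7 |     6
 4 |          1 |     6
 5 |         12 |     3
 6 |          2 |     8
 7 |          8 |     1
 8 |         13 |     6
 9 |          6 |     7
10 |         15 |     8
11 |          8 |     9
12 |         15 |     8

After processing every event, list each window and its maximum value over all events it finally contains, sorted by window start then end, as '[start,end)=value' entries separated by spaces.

i=0 t=0 v=2: → [0,3); WM=−∞
i=1 t=0 v=6: → [0,3); WM=−∞
i=2 t=3 v=4: → [3,6),[2,5),[1,4); WM=−∞
i=3 t=7 v=6: → [7,10),[6,9),[5,8); WM=6; [0,3) fires=6 [1,4) fires=4 [2,5) fires=4 [3,6) fires=4
i=4 t=1 v=6: DROP (t<6-3); WM=6
i=5 t=12 v=3: → [12,15),[11,14),[10,13); WM=6
i=6 t=2 v=8: DROP (t<6-3); WM=6
i=7 t=8 v=1: → [8,11),[7,10),[6,9); WM=11; [5,8) fires=6 [6,9) fires=6 [7,10) fires=6 [8,11) fires=1
i=8 t=13 v=6: → [13,16),[12,15),[11,14); WM=11
i=9 t=6 v=7: DROP (t<11-3); WM=11
i=10 t=15 v=8: → [15,18),[14,17),[13,16); WM=11
i=11 t=8 v=9: → [8,11),[7,10),[6,9); WM=14; [10,13) fires=3 [11,14) fires=6
i=12 t=15 v=8: → [15,18),[14,17),[13,16); WM=14

[0,3)=6 [1,4)=4 [2,5)=4 [3,6)=4 [5,8)=6 [6,9)=9 [7,10)=9 [8,11)=9 [10,13)=3 [11,14)=6 [12,15)=6 [13,16)=8 [14,17)=8 [15,18)=8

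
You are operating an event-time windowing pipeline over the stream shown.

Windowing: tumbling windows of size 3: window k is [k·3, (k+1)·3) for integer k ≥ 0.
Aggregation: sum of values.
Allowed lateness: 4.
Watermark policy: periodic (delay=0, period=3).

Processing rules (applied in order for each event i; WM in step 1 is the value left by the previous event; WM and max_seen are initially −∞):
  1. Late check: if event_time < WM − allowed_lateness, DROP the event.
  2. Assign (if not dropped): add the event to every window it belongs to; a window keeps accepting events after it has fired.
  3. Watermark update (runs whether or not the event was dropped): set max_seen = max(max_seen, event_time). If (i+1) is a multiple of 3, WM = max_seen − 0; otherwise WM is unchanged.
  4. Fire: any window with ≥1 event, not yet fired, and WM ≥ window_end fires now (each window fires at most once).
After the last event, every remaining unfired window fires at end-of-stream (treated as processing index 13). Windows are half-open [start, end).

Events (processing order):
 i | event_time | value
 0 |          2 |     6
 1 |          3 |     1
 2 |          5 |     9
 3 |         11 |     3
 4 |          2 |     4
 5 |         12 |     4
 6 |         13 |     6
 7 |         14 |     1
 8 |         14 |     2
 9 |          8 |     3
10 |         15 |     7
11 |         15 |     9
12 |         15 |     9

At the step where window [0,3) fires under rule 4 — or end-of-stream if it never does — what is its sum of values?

6

i=0 t=2 v=6: → [0,3); WM=−∞
i=1 t=3 v=1: → [3,6); WM=−∞
i=2 t=5 v=9: → [3,6); WM=5; [0,3) fires=6
i=3 t=11 v=3: → [9,12); WM=5
i=4 t=2 v=4: → [0,3); WM=5
i=5 t=12 v=4: → [12,15); WM=12; [3,6) fires=10 [9,12) fires=3
i=6 t=13 v=6: → [12,15); WM=12
i=7 t=14 v=1: → [12,15); WM=12
i=8 t=14 v=2: → [12,15); WM=14
i=9 t=8 v=3: DROP (t<14-4); WM=14
i=10 t=15 v=7: → [15,18); WM=14
i=11 t=15 v=9: → [15,18); WM=15; [12,15) fires=13
i=12 t=15 v=9: → [15,18); WM=15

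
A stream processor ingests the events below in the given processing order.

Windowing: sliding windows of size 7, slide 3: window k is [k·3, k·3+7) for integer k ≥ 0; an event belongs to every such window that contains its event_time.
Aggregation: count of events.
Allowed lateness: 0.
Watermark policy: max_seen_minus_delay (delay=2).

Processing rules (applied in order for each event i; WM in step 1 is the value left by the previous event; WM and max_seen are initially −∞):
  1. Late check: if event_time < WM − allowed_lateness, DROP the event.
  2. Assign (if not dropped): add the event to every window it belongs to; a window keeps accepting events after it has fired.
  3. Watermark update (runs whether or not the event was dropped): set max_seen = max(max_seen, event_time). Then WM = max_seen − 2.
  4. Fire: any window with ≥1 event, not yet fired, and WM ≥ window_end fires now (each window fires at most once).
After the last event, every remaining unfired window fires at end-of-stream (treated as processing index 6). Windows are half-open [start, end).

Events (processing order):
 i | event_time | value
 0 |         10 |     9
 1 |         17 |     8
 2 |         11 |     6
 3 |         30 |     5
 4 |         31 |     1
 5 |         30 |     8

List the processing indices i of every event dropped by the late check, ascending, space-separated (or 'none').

2

i=0 t=10 v=9: → [9,16),[6,13); WM=8
i=1 t=17 v=8: → [15,22),[12,19); WM=15; [6,13) fires=1
i=2 t=11 v=6: DROP (t<15-0); WM=15
i=3 t=30 v=5: → [30,37),[27,34),[24,31); WM=28; [9,16) fires=1 [12,19) fires=1 [15,22) fires=1
i=4 t=31 v=1: → [30,37),[27,34); WM=29
i=5 t=30 v=8: → [30,37),[27,34),[24,31); WM=29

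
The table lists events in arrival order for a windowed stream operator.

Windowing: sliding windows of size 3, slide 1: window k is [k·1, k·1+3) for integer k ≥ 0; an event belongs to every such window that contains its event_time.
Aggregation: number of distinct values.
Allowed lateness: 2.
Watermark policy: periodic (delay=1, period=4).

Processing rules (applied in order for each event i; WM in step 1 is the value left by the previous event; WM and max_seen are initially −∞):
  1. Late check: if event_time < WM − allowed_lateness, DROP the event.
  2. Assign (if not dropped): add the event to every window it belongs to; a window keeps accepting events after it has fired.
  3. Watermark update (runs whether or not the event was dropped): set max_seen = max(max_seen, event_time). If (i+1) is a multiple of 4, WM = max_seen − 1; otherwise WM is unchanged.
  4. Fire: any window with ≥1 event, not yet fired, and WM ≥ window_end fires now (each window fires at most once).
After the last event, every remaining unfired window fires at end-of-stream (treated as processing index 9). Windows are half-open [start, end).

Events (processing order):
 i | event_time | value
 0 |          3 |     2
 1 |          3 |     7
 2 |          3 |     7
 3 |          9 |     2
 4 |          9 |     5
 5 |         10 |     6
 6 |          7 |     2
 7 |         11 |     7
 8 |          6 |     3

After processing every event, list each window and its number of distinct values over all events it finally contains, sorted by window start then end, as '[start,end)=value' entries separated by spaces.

i=0 t=3 v=2: → [3,6),[2,5),[1,4); WM=−∞
i=1 t=3 v=7: → [3,6),[2,5),[1,4); WM=−∞
i=2 t=3 v=7: → [3,6),[2,5),[1,4); WM=−∞
i=3 t=9 v=2: → [9,12),[8,11),[7,10); WM=8; [1,4) fires=2 [2,5) fires=2 [3,6) fires=2
i=4 t=9 v=5: → [9,12),[8,11),[7,10); WM=8
i=5 t=10 v=6: → [10,13),[9,12),[8,11); WM=8
i=6 t=7 v=2: → [7,10),[6,9),[5,8); WM=8; [5,8) fires=1
i=7 t=11 v=7: → [11,14),[10,13),[9,12); WM=10; [6,9) fires=1 [7,10) fires=2
i=8 t=6 v=3: DROP (t<10-2); WM=10

[1,4)=2 [2,5)=2 [3,6)=2 [5,8)=1 [6,9)=1 [7,10)=2 [8,11)=3 [9,12)=4 [10,13)=2 [11,14)=1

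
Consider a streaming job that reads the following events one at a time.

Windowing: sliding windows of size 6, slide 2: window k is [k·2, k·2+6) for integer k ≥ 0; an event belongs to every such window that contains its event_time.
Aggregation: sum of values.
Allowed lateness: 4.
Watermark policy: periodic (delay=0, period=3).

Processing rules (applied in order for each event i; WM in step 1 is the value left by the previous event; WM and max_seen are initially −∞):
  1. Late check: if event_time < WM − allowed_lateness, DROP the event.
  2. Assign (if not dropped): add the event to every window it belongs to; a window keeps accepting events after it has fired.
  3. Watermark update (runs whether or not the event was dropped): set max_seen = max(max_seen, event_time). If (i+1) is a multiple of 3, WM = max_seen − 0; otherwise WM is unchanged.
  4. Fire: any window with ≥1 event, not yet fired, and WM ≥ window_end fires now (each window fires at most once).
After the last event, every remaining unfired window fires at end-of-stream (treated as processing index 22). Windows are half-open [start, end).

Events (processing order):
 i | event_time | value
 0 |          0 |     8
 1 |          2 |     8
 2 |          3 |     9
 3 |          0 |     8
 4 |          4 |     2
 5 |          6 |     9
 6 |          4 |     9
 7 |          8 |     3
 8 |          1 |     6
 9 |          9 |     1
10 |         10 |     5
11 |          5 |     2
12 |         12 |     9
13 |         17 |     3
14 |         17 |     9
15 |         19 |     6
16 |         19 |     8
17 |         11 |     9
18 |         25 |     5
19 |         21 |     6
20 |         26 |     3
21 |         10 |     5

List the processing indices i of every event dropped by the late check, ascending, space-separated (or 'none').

8 17 21

i=0 t=0 v=8: → [0,6); WM=−∞
i=1 t=2 v=8: → [2,8),[0,6); WM=−∞
i=2 t=3 v=9: → [2,8),[0,6); WM=3
i=3 t=0 v=8: → [0,6); WM=3
i=4 t=4 v=2: → [4,10),[2,8),[0,6); WM=3
i=5 t=6 v=9: → [6,12),[4,10),[2,8); WM=6; [0,6) fires=35
i=6 t=4 v=9: → [4,10),[2,8),[0,6); WM=6
i=7 t=8 v=3: → [8,14),[6,12),[4,10); WM=6
i=8 t=1 v=6: DROP (t<6-4); WM=8; [2,8) fires=37
i=9 t=9 v=1: → [8,14),[6,12),[4,10); WM=8
i=10 t=10 v=5: → [10,16),[8,14),[6,12); WM=8
i=11 t=5 v=2: → [4,10),[2,8),[0,6); WM=10; [4,10) fires=26
i=12 t=12 v=9: → [12,18),[10,16),[8,14); WM=10
i=13 t=17 v=3: → [16,22),[14,20),[12,18); WM=10
i=14 t=17 v=9: → [16,22),[14,20),[12,18); WM=17; [6,12) fires=18 [8,14) fires=18 [10,16) fires=14
i=15 t=19 v=6: → [18,24),[16,22),[14,20); WM=17
i=16 t=19 v=8: → [18,24),[16,22),[14,20); WM=17
i=17 t=11 v=9: DROP (t<17-4); WM=19; [12,18) fires=21
i=18 t=25 v=5: → [24,30),[22,28),[20,26); WM=19
i=19 t=21 v=6: → [20,26),[18,24),[16,22); WM=19
i=20 t=26 v=3: → [26,32),[24,30),[22,28); WM=26; [14,20) fires=26 [16,22) fires=32 [18,24) fires=20 [20,26) fires=11
i=21 t=10 v=5: DROP (t<26-4); WM=26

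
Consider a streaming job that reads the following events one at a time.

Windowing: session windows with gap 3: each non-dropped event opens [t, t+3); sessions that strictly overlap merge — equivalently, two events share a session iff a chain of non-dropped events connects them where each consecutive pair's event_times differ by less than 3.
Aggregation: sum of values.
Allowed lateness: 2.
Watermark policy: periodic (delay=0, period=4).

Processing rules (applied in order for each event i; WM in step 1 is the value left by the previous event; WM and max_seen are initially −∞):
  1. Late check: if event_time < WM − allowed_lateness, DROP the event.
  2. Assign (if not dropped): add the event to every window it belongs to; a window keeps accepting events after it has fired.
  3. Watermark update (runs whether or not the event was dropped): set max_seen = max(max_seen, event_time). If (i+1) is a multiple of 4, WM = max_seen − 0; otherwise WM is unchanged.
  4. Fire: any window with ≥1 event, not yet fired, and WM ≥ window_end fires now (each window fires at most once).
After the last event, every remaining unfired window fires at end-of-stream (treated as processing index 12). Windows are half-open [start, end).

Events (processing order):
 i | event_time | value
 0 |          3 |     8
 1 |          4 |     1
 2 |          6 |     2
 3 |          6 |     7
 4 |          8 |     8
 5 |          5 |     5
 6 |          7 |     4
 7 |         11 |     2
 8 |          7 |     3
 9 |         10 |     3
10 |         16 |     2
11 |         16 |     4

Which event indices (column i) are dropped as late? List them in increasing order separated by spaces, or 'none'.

i=0 t=3 v=8: → [3,6); WM=−∞
i=1 t=4 v=1: → [3,7); WM=−∞
i=2 t=6 v=2: → [3,9); WM=−∞
i=3 t=6 v=7: → [3,9); WM=6
i=4 t=8 v=8: → [3,11); WM=6
i=5 t=5 v=5: → [3,11); WM=6
i=6 t=7 v=4: → [3,11); WM=6
i=7 t=11 v=2: → [11,14); WM=11
i=8 t=7 v=3: DROP (t<11-2); WM=11
i=9 t=10 v=3: → [3,14); WM=11
i=10 t=16 v=2: → [16,19); WM=11
i=11 t=16 v=4: → [16,19); WM=16

8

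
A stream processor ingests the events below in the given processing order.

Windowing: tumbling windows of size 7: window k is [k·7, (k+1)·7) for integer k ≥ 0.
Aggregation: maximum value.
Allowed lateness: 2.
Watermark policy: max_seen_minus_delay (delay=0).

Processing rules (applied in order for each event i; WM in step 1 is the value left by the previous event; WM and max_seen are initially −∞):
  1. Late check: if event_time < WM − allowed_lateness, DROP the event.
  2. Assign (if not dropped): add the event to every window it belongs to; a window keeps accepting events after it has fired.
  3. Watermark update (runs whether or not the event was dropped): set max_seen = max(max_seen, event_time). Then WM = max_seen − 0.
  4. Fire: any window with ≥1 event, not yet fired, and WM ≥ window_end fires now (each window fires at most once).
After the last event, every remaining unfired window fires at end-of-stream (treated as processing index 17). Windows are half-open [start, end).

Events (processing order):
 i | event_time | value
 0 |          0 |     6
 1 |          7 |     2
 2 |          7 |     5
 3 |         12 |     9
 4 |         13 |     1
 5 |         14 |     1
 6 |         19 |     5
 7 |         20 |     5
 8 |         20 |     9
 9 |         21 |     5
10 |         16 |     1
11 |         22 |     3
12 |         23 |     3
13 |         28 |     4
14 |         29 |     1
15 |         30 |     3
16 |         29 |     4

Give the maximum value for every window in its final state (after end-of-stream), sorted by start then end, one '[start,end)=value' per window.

i=0 t=0 v=6: → [0,7); WM=0
i=1 t=7 v=2: → [7,14); WM=7; [0,7) fires=6
i=2 t=7 v=5: → [7,14); WM=7
i=3 t=12 v=9: → [7,14); WM=12
i=4 t=13 v=1: → [7,14); WM=13
i=5 t=14 v=1: → [14,21); WM=14; [7,14) fires=9
i=6 t=19 v=5: → [14,21); WM=19
i=7 t=20 v=5: → [14,21); WM=20
i=8 t=20 v=9: → [14,21); WM=20
i=9 t=21 v=5: → [21,28); WM=21; [14,21) fires=9
i=10 t=16 v=1: DROP (t<21-2); WM=21
i=11 t=22 v=3: → [21,28); WM=22
i=12 t=23 v=3: → [21,28); WM=23
i=13 t=28 v=4: → [28,35); WM=28; [21,28) fires=5
i=14 t=29 v=1: → [28,35); WM=29
i=15 t=30 v=3: → [28,35); WM=30
i=16 t=29 v=4: → [28,35); WM=30

[0,7)=6 [7,14)=9 [14,21)=9 [21,28)=5 [28,35)=4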